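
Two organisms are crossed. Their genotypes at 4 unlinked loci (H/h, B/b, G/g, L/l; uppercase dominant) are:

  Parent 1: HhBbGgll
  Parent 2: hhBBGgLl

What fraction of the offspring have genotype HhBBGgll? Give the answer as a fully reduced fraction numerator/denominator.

P(HhBBGgll) = 1/16

HhBbGgll gametes: HBGl×2, HBgl×2, HbGl×2, Hbgl×2, hBGl×2, hBgl×2, hbGl×2, hbgl×2
hhBBGgLl gametes: hBGL×4, hBGl×4, hBgL×4, hBgl×4
HhBbGgll×hhBBGgLl grid (16·16=256): HhBBGGLl=8 HhBBGGll=8 HhBBGgLl=16 HhBBGgll=16 HhBBggLl=8 HhBBggll=8 HhBbGGLl=8 HhBbGGll=8 HhBbGgLl=16 HhBbGgll=16 HhBbggLl=8 HhBbggll=8 hhBBGGLl=8 hhBBGGll=8 hhBBGgLl=16 hhBBGgll=16 hhBBggLl=8 hhBBggll=8 hhBbGGLl=8 hhBbGGll=8 hhBbGgLl=16 hhBbGgll=16 hhBbggLl=8 hhBbggll=8
HhBBGgll hits 16/256; gcd=16; 16÷16/256÷16 = 1/16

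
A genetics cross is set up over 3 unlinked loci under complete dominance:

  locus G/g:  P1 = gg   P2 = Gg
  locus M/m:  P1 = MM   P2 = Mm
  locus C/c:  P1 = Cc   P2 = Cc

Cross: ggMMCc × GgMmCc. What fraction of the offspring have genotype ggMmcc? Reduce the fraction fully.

ggMMCc gametes: gMC×4, gMc×4
GgMmCc gametes: GMC×1, GMc×1, GmC×1, Gmc×1, gMC×1, gMc×1, gmC×1, gmc×1
ggMMCc×GgMmCc grid (8·8=64): GgMMCC=4 GgMMCc=8 GgMMcc=4 GgMmCC=4 GgMmCc=8 GgMmcc=4 ggMMCC=4 ggMMCc=8 ggMMcc=4 ggMmCC=4 ggMmCc=8 ggMmcc=4
ggMmcc hits 4/64; gcd=4; 4÷4/64÷4 = 1/16

P(ggMmcc) = 1/16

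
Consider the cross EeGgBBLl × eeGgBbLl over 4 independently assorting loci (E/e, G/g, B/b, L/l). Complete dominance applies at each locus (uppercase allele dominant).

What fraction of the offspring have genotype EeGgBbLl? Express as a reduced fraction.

EeGgBBLl gametes: EGBL×2, EGBl×2, EgBL×2, EgBl×2, eGBL×2, eGBl×2, egBL×2, egBl×2
eeGgBbLl gametes: eGBL×2, eGBl×2, eGbL×2, eGbl×2, egBL×2, egBl×2, egbL×2, egbl×2
EeGgBBLl×eeGgBbLl grid (16·16=256): EeGGBBLL=4 EeGGBBLl=8 EeGGBBll=4 EeGGBbLL=4 EeGGBbLl=8 EeGGBbll=4 EeGgBBLL=8 EeGgBBLl=16 EeGgBBll=8 EeGgBbLL=8 EeGgBbLl=16 EeGgBbll=8 EeggBBLL=4 EeggBBLl=8 EeggBBll=4 EeggBbLL=4 EeggBbLl=8 EeggBbll=4 eeGGBBLL=4 eeGGBBLl=8 eeGGBBll=4 eeGGBbLL=4 eeGGBbLl=8 eeGGBbll=4 eeGgBBLL=8 eeGgBBLl=16 eeGgBBll=8 eeGgBbLL=8 eeGgBbLl=16 eeGgBbll=8 eeggBBLL=4 eeggBBLl=8 eeggBBll=4 eeggBbLL=4 eeggBbLl=8 eeggBbll=4
EeGgBbLl hits 16/256; gcd=16; 16÷16/256÷16 = 1/16

P(EeGgBbLl) = 1/16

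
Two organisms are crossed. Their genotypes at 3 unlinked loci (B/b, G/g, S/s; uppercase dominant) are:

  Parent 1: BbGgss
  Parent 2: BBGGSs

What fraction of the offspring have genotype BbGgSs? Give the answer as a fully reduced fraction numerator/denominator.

P(BbGgSs) = 1/8

BbGgss gametes: BGs×2, Bgs×2, bGs×2, bgs×2
BBGGSs gametes: BGS×4, BGs×4
BbGgss×BBGGSs grid (8·8=64): BBGGSs=8 BBGGss=8 BBGgSs=8 BBGgss=8 BbGGSs=8 BbGGss=8 BbGgSs=8 BbGgss=8
BbGgSs hits 8/64; gcd=8; 8÷8/64÷8 = 1/8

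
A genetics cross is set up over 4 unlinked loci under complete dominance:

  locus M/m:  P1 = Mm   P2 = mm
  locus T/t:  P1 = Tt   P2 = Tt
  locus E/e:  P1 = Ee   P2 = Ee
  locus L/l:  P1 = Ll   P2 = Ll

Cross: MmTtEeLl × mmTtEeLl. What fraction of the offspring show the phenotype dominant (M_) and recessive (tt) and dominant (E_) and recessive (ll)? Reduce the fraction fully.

P(M_ tt E_ ll) = 3/128

MmTtEeLl gametes: MTEL×1, MTEl×1, MTeL×1, MTel×1, MtEL×1, MtEl×1, MteL×1, Mtel×1, mTEL×1, mTEl×1, mTeL×1, mTel×1, mtEL×1, mtEl×1, mteL×1, mtel×1
mmTtEeLl gametes: mTEL×2, mTEl×2, mTeL×2, mTel×2, mtEL×2, mtEl×2, mteL×2, mtel×2
MmTtEeLl×mmTtEeLl grid (16·16=256): MmTTEELL=2 MmTTEELl=4 MmTTEEll=2 MmTTEeLL=4 MmTTEeLl=8 MmTTEell=4 MmTTeeLL=2 MmTTeeLl=4 MmTTeell=2 MmTtEELL=4 MmTtEELl=8 MmTtEEll=4 MmTtEeLL=8 MmTtEeLl=16 MmTtEell=8 MmTteeLL=4 MmTteeLl=8 MmTteell=4 MmttEELL=2 MmttEELl=4 MmttEEll=2 MmttEeLL=4 MmttEeLl=8 MmttEell=4 MmtteeLL=2 MmtteeLl=4 Mmtteell=2 mmTTEELL=2 mmTTEELl=4 mmTTEEll=2 mmTTEeLL=4 mmTTEeLl=8 mmTTEell=4 mmTTeeLL=2 mmTTeeLl=4 mmTTeell=2 mmTtEELL=4 mmTtEELl=8 mmTtEEll=4 mmTtEeLL=8 mmTtEeLl=16 mmTtEell=8 mmTteeLL=4 mmTteeLl=8 mmTteell=4 mmttEELL=2 mmttEELl=4 mmttEEll=2 mmttEeLL=4 mmttEeLl=8 mmttEell=4 mmtteeLL=2 mmtteeLl=4 mmtteell=2
M_ tt E_ ll hits 6/256; gcd=2; 6÷2/256÷2 = 3/128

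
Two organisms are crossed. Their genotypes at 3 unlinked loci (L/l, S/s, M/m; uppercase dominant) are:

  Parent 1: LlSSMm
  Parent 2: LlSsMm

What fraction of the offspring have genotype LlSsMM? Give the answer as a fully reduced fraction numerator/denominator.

P(LlSsMM) = 1/16

LlSSMm gametes: LSM×2, LSm×2, lSM×2, lSm×2
LlSsMm gametes: LSM×1, LSm×1, LsM×1, Lsm×1, lSM×1, lSm×1, lsM×1, lsm×1
LlSSMm×LlSsMm grid (8·8=64): LLSSMM=2 LLSSMm=4 LLSSmm=2 LLSsMM=2 LLSsMm=4 LLSsmm=2 LlSSMM=4 LlSSMm=8 LlSSmm=4 LlSsMM=4 LlSsMm=8 LlSsmm=4 llSSMM=2 llSSMm=4 llSSmm=2 llSsMM=2 llSsMm=4 llSsmm=2
LlSsMM hits 4/64; gcd=4; 4÷4/64÷4 = 1/16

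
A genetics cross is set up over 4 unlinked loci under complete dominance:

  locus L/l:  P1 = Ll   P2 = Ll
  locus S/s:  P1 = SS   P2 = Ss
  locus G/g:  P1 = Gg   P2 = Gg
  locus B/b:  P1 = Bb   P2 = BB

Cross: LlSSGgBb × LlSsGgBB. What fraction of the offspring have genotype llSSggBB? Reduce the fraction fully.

LlSSGgBb gametes: LSGB×2, LSGb×2, LSgB×2, LSgb×2, lSGB×2, lSGb×2, lSgB×2, lSgb×2
LlSsGgBB gametes: LSGB×2, LSgB×2, LsGB×2, LsgB×2, lSGB×2, lSgB×2, lsGB×2, lsgB×2
LlSSGgBb×LlSsGgBB grid (16·16=256): LLSSGGBB=4 LLSSGGBb=4 LLSSGgBB=8 LLSSGgBb=8 LLSSggBB=4 LLSSggBb=4 LLSsGGBB=4 LLSsGGBb=4 LLSsGgBB=8 LLSsGgBb=8 LLSsggBB=4 LLSsggBb=4 LlSSGGBB=8 LlSSGGBb=8 LlSSGgBB=16 LlSSGgBb=16 LlSSggBB=8 LlSSggBb=8 LlSsGGBB=8 LlSsGGBb=8 LlSsGgBB=16 LlSsGgBb=16 LlSsggBB=8 LlSsggBb=8 llSSGGBB=4 llSSGGBb=4 llSSGgBB=8 llSSGgBb=8 llSSggBB=4 llSSggBb=4 llSsGGBB=4 llSsGGBb=4 llSsGgBB=8 llSsGgBb=8 llSsggBB=4 llSsggBb=4
llSSggBB hits 4/256; gcd=4; 4÷4/256÷4 = 1/64

P(llSSggBB) = 1/64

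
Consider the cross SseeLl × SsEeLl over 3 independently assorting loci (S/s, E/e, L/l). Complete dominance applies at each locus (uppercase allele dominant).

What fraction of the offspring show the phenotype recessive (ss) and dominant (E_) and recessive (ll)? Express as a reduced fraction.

P(ss E_ ll) = 1/32

SseeLl gametes: SeL×2, Sel×2, seL×2, sel×2
SsEeLl gametes: SEL×1, SEl×1, SeL×1, Sel×1, sEL×1, sEl×1, seL×1, sel×1
SseeLl×SsEeLl grid (8·8=64): SSEeLL=2 SSEeLl=4 SSEell=2 SSeeLL=2 SSeeLl=4 SSeell=2 SsEeLL=4 SsEeLl=8 SsEell=4 SseeLL=4 SseeLl=8 Sseell=4 ssEeLL=2 ssEeLl=4 ssEell=2 sseeLL=2 sseeLl=4 sseell=2
ss E_ ll hits 2/64; gcd=2; 2÷2/64÷2 = 1/32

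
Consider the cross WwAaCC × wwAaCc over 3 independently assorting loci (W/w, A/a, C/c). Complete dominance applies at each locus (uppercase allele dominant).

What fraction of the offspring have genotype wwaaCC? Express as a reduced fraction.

P(wwaaCC) = 1/16

WwAaCC gametes: WAC×2, WaC×2, wAC×2, waC×2
wwAaCc gametes: wAC×2, wAc×2, waC×2, wac×2
WwAaCC×wwAaCc grid (8·8=64): WwAACC=4 WwAACc=4 WwAaCC=8 WwAaCc=8 WwaaCC=4 WwaaCc=4 wwAACC=4 wwAACc=4 wwAaCC=8 wwAaCc=8 wwaaCC=4 wwaaCc=4
wwaaCC hits 4/64; gcd=4; 4÷4/64÷4 = 1/16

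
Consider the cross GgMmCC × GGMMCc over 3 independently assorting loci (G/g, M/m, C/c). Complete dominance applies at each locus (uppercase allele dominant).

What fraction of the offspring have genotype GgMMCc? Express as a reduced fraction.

GgMmCC gametes: GMC×2, GmC×2, gMC×2, gmC×2
GGMMCc gametes: GMC×4, GMc×4
GgMmCC×GGMMCc grid (8·8=64): GGMMCC=8 GGMMCc=8 GGMmCC=8 GGMmCc=8 GgMMCC=8 GgMMCc=8 GgMmCC=8 GgMmCc=8
GgMMCc hits 8/64; gcd=8; 8÷8/64÷8 = 1/8

P(GgMMCc) = 1/8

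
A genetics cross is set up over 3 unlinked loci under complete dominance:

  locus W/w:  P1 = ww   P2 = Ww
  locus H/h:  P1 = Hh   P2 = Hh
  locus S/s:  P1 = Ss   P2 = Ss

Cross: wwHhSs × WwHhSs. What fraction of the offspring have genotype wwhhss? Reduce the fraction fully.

P(wwhhss) = 1/32

wwHhSs gametes: wHS×2, wHs×2, whS×2, whs×2
WwHhSs gametes: WHS×1, WHs×1, WhS×1, Whs×1, wHS×1, wHs×1, whS×1, whs×1
wwHhSs×WwHhSs grid (8·8=64): WwHHSS=2 WwHHSs=4 WwHHss=2 WwHhSS=4 WwHhSs=8 WwHhss=4 WwhhSS=2 WwhhSs=4 Wwhhss=2 wwHHSS=2 wwHHSs=4 wwHHss=2 wwHhSS=4 wwHhSs=8 wwHhss=4 wwhhSS=2 wwhhSs=4 wwhhss=2
wwhhss hits 2/64; gcd=2; 2÷2/64÷2 = 1/32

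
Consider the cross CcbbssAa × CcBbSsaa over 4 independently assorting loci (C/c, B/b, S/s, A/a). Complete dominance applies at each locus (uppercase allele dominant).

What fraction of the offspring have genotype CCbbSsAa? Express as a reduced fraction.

CcbbssAa gametes: CbsA×4, Cbsa×4, cbsA×4, cbsa×4
CcBbSsaa gametes: CBSa×2, CBsa×2, CbSa×2, Cbsa×2, cBSa×2, cBsa×2, cbSa×2, cbsa×2
CcbbssAa×CcBbSsaa grid (16·16=256): CCBbSsAa=8 CCBbSsaa=8 CCBbssAa=8 CCBbssaa=8 CCbbSsAa=8 CCbbSsaa=8 CCbbssAa=8 CCbbssaa=8 CcBbSsAa=16 CcBbSsaa=16 CcBbssAa=16 CcBbssaa=16 CcbbSsAa=16 CcbbSsaa=16 CcbbssAa=16 Ccbbssaa=16 ccBbSsAa=8 ccBbSsaa=8 ccBbssAa=8 ccBbssaa=8 ccbbSsAa=8 ccbbSsaa=8 ccbbssAa=8 ccbbssaa=8
CCbbSsAa hits 8/256; gcd=8; 8÷8/256÷8 = 1/32

P(CCbbSsAa) = 1/32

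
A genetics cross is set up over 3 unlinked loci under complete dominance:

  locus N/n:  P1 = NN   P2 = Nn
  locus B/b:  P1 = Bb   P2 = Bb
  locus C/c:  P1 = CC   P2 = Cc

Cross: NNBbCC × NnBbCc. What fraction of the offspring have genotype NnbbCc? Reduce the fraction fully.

P(NnbbCc) = 1/16

NNBbCC gametes: NBC×4, NbC×4
NnBbCc gametes: NBC×1, NBc×1, NbC×1, Nbc×1, nBC×1, nBc×1, nbC×1, nbc×1
NNBbCC×NnBbCc grid (8·8=64): NNBBCC=4 NNBBCc=4 NNBbCC=8 NNBbCc=8 NNbbCC=4 NNbbCc=4 NnBBCC=4 NnBBCc=4 NnBbCC=8 NnBbCc=8 NnbbCC=4 NnbbCc=4
NnbbCc hits 4/64; gcd=4; 4÷4/64÷4 = 1/16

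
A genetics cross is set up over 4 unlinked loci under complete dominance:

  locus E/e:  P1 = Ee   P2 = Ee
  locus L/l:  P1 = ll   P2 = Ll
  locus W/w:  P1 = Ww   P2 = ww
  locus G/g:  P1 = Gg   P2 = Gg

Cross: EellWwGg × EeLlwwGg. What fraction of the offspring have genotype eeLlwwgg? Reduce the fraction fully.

P(eeLlwwgg) = 1/64

EellWwGg gametes: ElWG×2, ElWg×2, ElwG×2, Elwg×2, elWG×2, elWg×2, elwG×2, elwg×2
EeLlwwGg gametes: ELwG×2, ELwg×2, ElwG×2, Elwg×2, eLwG×2, eLwg×2, elwG×2, elwg×2
EellWwGg×EeLlwwGg grid (16·16=256): EELlWwGG=4 EELlWwGg=8 EELlWwgg=4 EELlwwGG=4 EELlwwGg=8 EELlwwgg=4 EEllWwGG=4 EEllWwGg=8 EEllWwgg=4 EEllwwGG=4 EEllwwGg=8 EEllwwgg=4 EeLlWwGG=8 EeLlWwGg=16 EeLlWwgg=8 EeLlwwGG=8 EeLlwwGg=16 EeLlwwgg=8 EellWwGG=8 EellWwGg=16 EellWwgg=8 EellwwGG=8 EellwwGg=16 Eellwwgg=8 eeLlWwGG=4 eeLlWwGg=8 eeLlWwgg=4 eeLlwwGG=4 eeLlwwGg=8 eeLlwwgg=4 eellWwGG=4 eellWwGg=8 eellWwgg=4 eellwwGG=4 eellwwGg=8 eellwwgg=4
eeLlwwgg hits 4/256; gcd=4; 4÷4/256÷4 = 1/64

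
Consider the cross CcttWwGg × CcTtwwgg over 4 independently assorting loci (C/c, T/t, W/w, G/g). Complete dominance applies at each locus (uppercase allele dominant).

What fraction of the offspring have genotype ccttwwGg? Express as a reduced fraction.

CcttWwGg gametes: CtWG×2, CtWg×2, CtwG×2, Ctwg×2, ctWG×2, ctWg×2, ctwG×2, ctwg×2
CcTtwwgg gametes: CTwg×4, Ctwg×4, cTwg×4, ctwg×4
CcttWwGg×CcTtwwgg grid (16·16=256): CCTtWwGg=8 CCTtWwgg=8 CCTtwwGg=8 CCTtwwgg=8 CCttWwGg=8 CCttWwgg=8 CCttwwGg=8 CCttwwgg=8 CcTtWwGg=16 CcTtWwgg=16 CcTtwwGg=16 CcTtwwgg=16 CcttWwGg=16 CcttWwgg=16 CcttwwGg=16 Ccttwwgg=16 ccTtWwGg=8 ccTtWwgg=8 ccTtwwGg=8 ccTtwwgg=8 ccttWwGg=8 ccttWwgg=8 ccttwwGg=8 ccttwwgg=8
ccttwwGg hits 8/256; gcd=8; 8÷8/256÷8 = 1/32

P(ccttwwGg) = 1/32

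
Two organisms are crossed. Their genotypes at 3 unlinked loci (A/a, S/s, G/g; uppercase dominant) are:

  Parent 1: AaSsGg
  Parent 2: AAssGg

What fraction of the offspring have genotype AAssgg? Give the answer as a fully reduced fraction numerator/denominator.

AaSsGg gametes: ASG×1, ASg×1, AsG×1, Asg×1, aSG×1, aSg×1, asG×1, asg×1
AAssGg gametes: AsG×4, Asg×4
AaSsGg×AAssGg grid (8·8=64): AASsGG=4 AASsGg=8 AASsgg=4 AAssGG=4 AAssGg=8 AAssgg=4 AaSsGG=4 AaSsGg=8 AaSsgg=4 AassGG=4 AassGg=8 Aassgg=4
AAssgg hits 4/64; gcd=4; 4÷4/64÷4 = 1/16

P(AAssgg) = 1/16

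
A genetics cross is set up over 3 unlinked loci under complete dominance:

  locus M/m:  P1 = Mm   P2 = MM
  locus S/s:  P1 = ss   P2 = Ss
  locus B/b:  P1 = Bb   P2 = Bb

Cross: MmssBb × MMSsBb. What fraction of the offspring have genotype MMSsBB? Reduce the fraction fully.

MmssBb gametes: MsB×2, Msb×2, msB×2, msb×2
MMSsBb gametes: MSB×2, MSb×2, MsB×2, Msb×2
MmssBb×MMSsBb grid (8·8=64): MMSsBB=4 MMSsBb=8 MMSsbb=4 MMssBB=4 MMssBb=8 MMssbb=4 MmSsBB=4 MmSsBb=8 MmSsbb=4 MmssBB=4 MmssBb=8 Mmssbb=4
MMSsBB hits 4/64; gcd=4; 4÷4/64÷4 = 1/16

P(MMSsBB) = 1/16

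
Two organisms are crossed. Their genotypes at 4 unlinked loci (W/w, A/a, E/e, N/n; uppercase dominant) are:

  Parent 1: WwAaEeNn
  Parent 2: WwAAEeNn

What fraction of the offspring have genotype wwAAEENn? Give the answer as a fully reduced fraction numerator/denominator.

P(wwAAEENn) = 1/64

WwAaEeNn gametes: WAEN×1, WAEn×1, WAeN×1, WAen×1, WaEN×1, WaEn×1, WaeN×1, Waen×1, wAEN×1, wAEn×1, wAeN×1, wAen×1, waEN×1, waEn×1, waeN×1, waen×1
WwAAEeNn gametes: WAEN×2, WAEn×2, WAeN×2, WAen×2, wAEN×2, wAEn×2, wAeN×2, wAen×2
WwAaEeNn×WwAAEeNn grid (16·16=256): WWAAEENN=2 WWAAEENn=4 WWAAEEnn=2 WWAAEeNN=4 WWAAEeNn=8 WWAAEenn=4 WWAAeeNN=2 WWAAeeNn=4 WWAAeenn=2 WWAaEENN=2 WWAaEENn=4 WWAaEEnn=2 WWAaEeNN=4 WWAaEeNn=8 WWAaEenn=4 WWAaeeNN=2 WWAaeeNn=4 WWAaeenn=2 WwAAEENN=4 WwAAEENn=8 WwAAEEnn=4 WwAAEeNN=8 WwAAEeNn=16 WwAAEenn=8 WwAAeeNN=4 WwAAeeNn=8 WwAAeenn=4 WwAaEENN=4 WwAaEENn=8 WwAaEEnn=4 WwAaEeNN=8 WwAaEeNn=16 WwAaEenn=8 WwAaeeNN=4 WwAaeeNn=8 WwAaeenn=4 wwAAEENN=2 wwAAEENn=4 wwAAEEnn=2 wwAAEeNN=4 wwAAEeNn=8 wwAAEenn=4 wwAAeeNN=2 wwAAeeNn=4 wwAAeenn=2 wwAaEENN=2 wwAaEENn=4 wwAaEEnn=2 wwAaEeNN=4 wwAaEeNn=8 wwAaEenn=4 wwAaeeNN=2 wwAaeeNn=4 wwAaeenn=2
wwAAEENn hits 4/256; gcd=4; 4÷4/256÷4 = 1/64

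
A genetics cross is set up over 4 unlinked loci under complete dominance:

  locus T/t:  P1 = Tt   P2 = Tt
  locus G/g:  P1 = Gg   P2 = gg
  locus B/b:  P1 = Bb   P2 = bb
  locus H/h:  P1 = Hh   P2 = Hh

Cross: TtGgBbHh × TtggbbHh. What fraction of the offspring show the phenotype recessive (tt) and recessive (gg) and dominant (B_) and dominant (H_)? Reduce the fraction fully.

P(tt gg B_ H_) = 3/64

TtGgBbHh gametes: TGBH×1, TGBh×1, TGbH×1, TGbh×1, TgBH×1, TgBh×1, TgbH×1, Tgbh×1, tGBH×1, tGBh×1, tGbH×1, tGbh×1, tgBH×1, tgBh×1, tgbH×1, tgbh×1
TtggbbHh gametes: TgbH×4, Tgbh×4, tgbH×4, tgbh×4
TtGgBbHh×TtggbbHh grid (16·16=256): TTGgBbHH=4 TTGgBbHh=8 TTGgBbhh=4 TTGgbbHH=4 TTGgbbHh=8 TTGgbbhh=4 TTggBbHH=4 TTggBbHh=8 TTggBbhh=4 TTggbbHH=4 TTggbbHh=8 TTggbbhh=4 TtGgBbHH=8 TtGgBbHh=16 TtGgBbhh=8 TtGgbbHH=8 TtGgbbHh=16 TtGgbbhh=8 TtggBbHH=8 TtggBbHh=16 TtggBbhh=8 TtggbbHH=8 TtggbbHh=16 Ttggbbhh=8 ttGgBbHH=4 ttGgBbHh=8 ttGgBbhh=4 ttGgbbHH=4 ttGgbbHh=8 ttGgbbhh=4 ttggBbHH=4 ttggBbHh=8 ttggBbhh=4 ttggbbHH=4 ttggbbHh=8 ttggbbhh=4
tt gg B_ H_ hits 12/256; gcd=4; 12÷4/256÷4 = 3/64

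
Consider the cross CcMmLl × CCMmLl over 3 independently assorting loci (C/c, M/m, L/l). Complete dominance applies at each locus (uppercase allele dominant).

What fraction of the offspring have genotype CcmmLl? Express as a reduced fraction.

P(CcmmLl) = 1/16

CcMmLl gametes: CML×1, CMl×1, CmL×1, Cml×1, cML×1, cMl×1, cmL×1, cml×1
CCMmLl gametes: CML×2, CMl×2, CmL×2, Cml×2
CcMmLl×CCMmLl grid (8·8=64): CCMMLL=2 CCMMLl=4 CCMMll=2 CCMmLL=4 CCMmLl=8 CCMmll=4 CCmmLL=2 CCmmLl=4 CCmmll=2 CcMMLL=2 CcMMLl=4 CcMMll=2 CcMmLL=4 CcMmLl=8 CcMmll=4 CcmmLL=2 CcmmLl=4 Ccmmll=2
CcmmLl hits 4/64; gcd=4; 4÷4/64÷4 = 1/16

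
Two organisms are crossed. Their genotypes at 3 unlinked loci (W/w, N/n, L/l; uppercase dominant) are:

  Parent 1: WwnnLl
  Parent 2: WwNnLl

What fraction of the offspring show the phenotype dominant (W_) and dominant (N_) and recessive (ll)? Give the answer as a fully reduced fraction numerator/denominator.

P(W_ N_ ll) = 3/32

WwnnLl gametes: WnL×2, Wnl×2, wnL×2, wnl×2
WwNnLl gametes: WNL×1, WNl×1, WnL×1, Wnl×1, wNL×1, wNl×1, wnL×1, wnl×1
WwnnLl×WwNnLl grid (8·8=64): WWNnLL=2 WWNnLl=4 WWNnll=2 WWnnLL=2 WWnnLl=4 WWnnll=2 WwNnLL=4 WwNnLl=8 WwNnll=4 WwnnLL=4 WwnnLl=8 Wwnnll=4 wwNnLL=2 wwNnLl=4 wwNnll=2 wwnnLL=2 wwnnLl=4 wwnnll=2
W_ N_ ll hits 6/64; gcd=2; 6÷2/64÷2 = 3/32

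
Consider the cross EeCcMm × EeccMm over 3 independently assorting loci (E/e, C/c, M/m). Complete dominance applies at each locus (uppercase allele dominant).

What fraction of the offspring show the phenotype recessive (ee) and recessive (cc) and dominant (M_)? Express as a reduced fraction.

P(ee cc M_) = 3/32

EeCcMm gametes: ECM×1, ECm×1, EcM×1, Ecm×1, eCM×1, eCm×1, ecM×1, ecm×1
EeccMm gametes: EcM×2, Ecm×2, ecM×2, ecm×2
EeCcMm×EeccMm grid (8·8=64): EECcMM=2 EECcMm=4 EECcmm=2 EEccMM=2 EEccMm=4 EEccmm=2 EeCcMM=4 EeCcMm=8 EeCcmm=4 EeccMM=4 EeccMm=8 Eeccmm=4 eeCcMM=2 eeCcMm=4 eeCcmm=2 eeccMM=2 eeccMm=4 eeccmm=2
ee cc M_ hits 6/64; gcd=2; 6÷2/64÷2 = 3/32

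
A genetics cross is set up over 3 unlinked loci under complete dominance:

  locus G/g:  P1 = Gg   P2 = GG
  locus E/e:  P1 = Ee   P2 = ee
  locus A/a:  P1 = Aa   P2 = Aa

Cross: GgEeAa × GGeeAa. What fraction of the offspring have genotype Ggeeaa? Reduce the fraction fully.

GgEeAa gametes: GEA×1, GEa×1, GeA×1, Gea×1, gEA×1, gEa×1, geA×1, gea×1
GGeeAa gametes: GeA×4, Gea×4
GgEeAa×GGeeAa grid (8·8=64): GGEeAA=4 GGEeAa=8 GGEeaa=4 GGeeAA=4 GGeeAa=8 GGeeaa=4 GgEeAA=4 GgEeAa=8 GgEeaa=4 GgeeAA=4 GgeeAa=8 Ggeeaa=4
Ggeeaa hits 4/64; gcd=4; 4÷4/64÷4 = 1/16

P(Ggeeaa) = 1/16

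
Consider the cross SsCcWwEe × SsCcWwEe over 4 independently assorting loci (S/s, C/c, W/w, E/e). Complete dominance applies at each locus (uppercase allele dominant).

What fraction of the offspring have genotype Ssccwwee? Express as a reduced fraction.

SsCcWwEe gametes: SCWE×1, SCWe×1, SCwE×1, SCwe×1, ScWE×1, ScWe×1, ScwE×1, Scwe×1, sCWE×1, sCWe×1, sCwE×1, sCwe×1, scWE×1, scWe×1, scwE×1, scwe×1
SsCcWwEe gametes: SCWE×1, SCWe×1, SCwE×1, SCwe×1, ScWE×1, ScWe×1, ScwE×1, Scwe×1, sCWE×1, sCWe×1, sCwE×1, sCwe×1, scWE×1, scWe×1, scwE×1, scwe×1
SsCcWwEe×SsCcWwEe grid (16·16=256): SSCCWWEE=1 SSCCWWEe=2 SSCCWWee=1 SSCCWwEE=2 SSCCWwEe=4 SSCCWwee=2 SSCCwwEE=1 SSCCwwEe=2 SSCCwwee=1 SSCcWWEE=2 SSCcWWEe=4 SSCcWWee=2 SSCcWwEE=4 SSCcWwEe=8 SSCcWwee=4 SSCcwwEE=2 SSCcwwEe=4 SSCcwwee=2 SSccWWEE=1 SSccWWEe=2 SSccWWee=1 SSccWwEE=2 SSccWwEe=4 SSccWwee=2 SSccwwEE=1 SSccwwEe=2 SSccwwee=1 SsCCWWEE=2 SsCCWWEe=4 SsCCWWee=2 SsCCWwEE=4 SsCCWwEe=8 SsCCWwee=4 SsCCwwEE=2 SsCCwwEe=4 SsCCwwee=2 SsCcWWEE=4 SsCcWWEe=8 SsCcWWee=4 SsCcWwEE=8 SsCcWwEe=16 SsCcWwee=8 SsCcwwEE=4 SsCcwwEe=8 SsCcwwee=4 SsccWWEE=2 SsccWWEe=4 SsccWWee=2 SsccWwEE=4 SsccWwEe=8 SsccWwee=4 SsccwwEE=2 SsccwwEe=4 Ssccwwee=2 ssCCWWEE=1 ssCCWWEe=2 ssCCWWee=1 ssCCWwEE=2 ssCCWwEe=4 ssCCWwee=2 ssCCwwEE=1 ssCCwwEe=2 ssCCwwee=1 ssCcWWEE=2 ssCcWWEe=4 ssCcWWee=2 ssCcWwEE=4 ssCcWwEe=8 ssCcWwee=4 ssCcwwEE=2 ssCcwwEe=4 ssCcwwee=2 ssccWWEE=1 ssccWWEe=2 ssccWWee=1 ssccWwEE=2 ssccWwEe=4 ssccWwee=2 ssccwwEE=1 ssccwwEe=2 ssccwwee=1
Ssccwwee hits 2/256; gcd=2; 2÷2/256÷2 = 1/128

P(Ssccwwee) = 1/128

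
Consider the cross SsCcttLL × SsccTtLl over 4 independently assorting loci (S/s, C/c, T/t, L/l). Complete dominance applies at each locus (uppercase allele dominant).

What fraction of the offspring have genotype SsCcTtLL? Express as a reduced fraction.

SsCcttLL gametes: SCtL×4, SctL×4, sCtL×4, sctL×4
SsccTtLl gametes: ScTL×2, ScTl×2, SctL×2, Sctl×2, scTL×2, scTl×2, sctL×2, sctl×2
SsCcttLL×SsccTtLl grid (16·16=256): SSCcTtLL=8 SSCcTtLl=8 SSCcttLL=8 SSCcttLl=8 SSccTtLL=8 SSccTtLl=8 SSccttLL=8 SSccttLl=8 SsCcTtLL=16 SsCcTtLl=16 SsCcttLL=16 SsCcttLl=16 SsccTtLL=16 SsccTtLl=16 SsccttLL=16 SsccttLl=16 ssCcTtLL=8 ssCcTtLl=8 ssCcttLL=8 ssCcttLl=8 ssccTtLL=8 ssccTtLl=8 ssccttLL=8 ssccttLl=8
SsCcTtLL hits 16/256; gcd=16; 16÷16/256÷16 = 1/16

P(SsCcTtLL) = 1/16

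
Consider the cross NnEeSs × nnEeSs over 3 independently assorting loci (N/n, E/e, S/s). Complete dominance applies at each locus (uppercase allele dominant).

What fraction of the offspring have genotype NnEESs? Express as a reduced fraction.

NnEeSs gametes: NES×1, NEs×1, NeS×1, Nes×1, nES×1, nEs×1, neS×1, nes×1
nnEeSs gametes: nES×2, nEs×2, neS×2, nes×2
NnEeSs×nnEeSs grid (8·8=64): NnEESS=2 NnEESs=4 NnEEss=2 NnEeSS=4 NnEeSs=8 NnEess=4 NneeSS=2 NneeSs=4 Nneess=2 nnEESS=2 nnEESs=4 nnEEss=2 nnEeSS=4 nnEeSs=8 nnEess=4 nneeSS=2 nneeSs=4 nneess=2
NnEESs hits 4/64; gcd=4; 4÷4/64÷4 = 1/16

P(NnEESs) = 1/16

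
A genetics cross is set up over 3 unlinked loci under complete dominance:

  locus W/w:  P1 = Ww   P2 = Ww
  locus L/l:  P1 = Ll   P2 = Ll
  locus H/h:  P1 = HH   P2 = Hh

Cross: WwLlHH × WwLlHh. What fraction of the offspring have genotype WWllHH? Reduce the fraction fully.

P(WWllHH) = 1/32

WwLlHH gametes: WLH×2, WlH×2, wLH×2, wlH×2
WwLlHh gametes: WLH×1, WLh×1, WlH×1, Wlh×1, wLH×1, wLh×1, wlH×1, wlh×1
WwLlHH×WwLlHh grid (8·8=64): WWLLHH=2 WWLLHh=2 WWLlHH=4 WWLlHh=4 WWllHH=2 WWllHh=2 WwLLHH=4 WwLLHh=4 WwLlHH=8 WwLlHh=8 WwllHH=4 WwllHh=4 wwLLHH=2 wwLLHh=2 wwLlHH=4 wwLlHh=4 wwllHH=2 wwllHh=2
WWllHH hits 2/64; gcd=2; 2÷2/64÷2 = 1/32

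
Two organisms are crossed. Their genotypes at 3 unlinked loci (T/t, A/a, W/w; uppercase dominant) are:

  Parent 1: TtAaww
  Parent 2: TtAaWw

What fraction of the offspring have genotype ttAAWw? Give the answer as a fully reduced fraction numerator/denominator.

P(ttAAWw) = 1/32

TtAaww gametes: TAw×2, Taw×2, tAw×2, taw×2
TtAaWw gametes: TAW×1, TAw×1, TaW×1, Taw×1, tAW×1, tAw×1, taW×1, taw×1
TtAaww×TtAaWw grid (8·8=64): TTAAWw=2 TTAAww=2 TTAaWw=4 TTAaww=4 TTaaWw=2 TTaaww=2 TtAAWw=4 TtAAww=4 TtAaWw=8 TtAaww=8 TtaaWw=4 Ttaaww=4 ttAAWw=2 ttAAww=2 ttAaWw=4 ttAaww=4 ttaaWw=2 ttaaww=2
ttAAWw hits 2/64; gcd=2; 2÷2/64÷2 = 1/32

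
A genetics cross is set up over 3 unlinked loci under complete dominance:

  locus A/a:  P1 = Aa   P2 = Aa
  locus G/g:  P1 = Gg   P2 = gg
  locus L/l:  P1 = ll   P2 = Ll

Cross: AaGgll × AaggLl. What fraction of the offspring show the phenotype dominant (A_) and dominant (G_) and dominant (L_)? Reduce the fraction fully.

AaGgll gametes: AGl×2, Agl×2, aGl×2, agl×2
AaggLl gametes: AgL×2, Agl×2, agL×2, agl×2
AaGgll×AaggLl grid (8·8=64): AAGgLl=4 AAGgll=4 AAggLl=4 AAggll=4 AaGgLl=8 AaGgll=8 AaggLl=8 Aaggll=8 aaGgLl=4 aaGgll=4 aaggLl=4 aaggll=4
A_ G_ L_ hits 12/64; gcd=4; 12÷4/64÷4 = 3/16

P(A_ G_ L_) = 3/16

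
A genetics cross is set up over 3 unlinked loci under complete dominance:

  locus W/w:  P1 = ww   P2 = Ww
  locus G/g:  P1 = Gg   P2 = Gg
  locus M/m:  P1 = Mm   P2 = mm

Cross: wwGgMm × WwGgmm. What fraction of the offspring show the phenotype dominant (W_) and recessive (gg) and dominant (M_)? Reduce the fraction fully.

wwGgMm gametes: wGM×2, wGm×2, wgM×2, wgm×2
WwGgmm gametes: WGm×2, Wgm×2, wGm×2, wgm×2
wwGgMm×WwGgmm grid (8·8=64): WwGGMm=4 WwGGmm=4 WwGgMm=8 WwGgmm=8 WwggMm=4 Wwggmm=4 wwGGMm=4 wwGGmm=4 wwGgMm=8 wwGgmm=8 wwggMm=4 wwggmm=4
W_ gg M_ hits 4/64; gcd=4; 4÷4/64÷4 = 1/16

P(W_ gg M_) = 1/16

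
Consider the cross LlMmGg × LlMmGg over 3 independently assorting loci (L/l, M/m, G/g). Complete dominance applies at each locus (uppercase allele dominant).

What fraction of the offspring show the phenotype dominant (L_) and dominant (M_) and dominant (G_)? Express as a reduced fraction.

LlMmGg gametes: LMG×1, LMg×1, LmG×1, Lmg×1, lMG×1, lMg×1, lmG×1, lmg×1
LlMmGg gametes: LMG×1, LMg×1, LmG×1, Lmg×1, lMG×1, lMg×1, lmG×1, lmg×1
LlMmGg×LlMmGg grid (8·8=64): LLMMGG=1 LLMMGg=2 LLMMgg=1 LLMmGG=2 LLMmGg=4 LLMmgg=2 LLmmGG=1 LLmmGg=2 LLmmgg=1 LlMMGG=2 LlMMGg=4 LlMMgg=2 LlMmGG=4 LlMmGg=8 LlMmgg=4 LlmmGG=2 LlmmGg=4 Llmmgg=2 llMMGG=1 llMMGg=2 llMMgg=1 llMmGG=2 llMmGg=4 llMmgg=2 llmmGG=1 llmmGg=2 llmmgg=1
L_ M_ G_ hits 27/64; gcd=1; 27÷1/64÷1 = 27/64

P(L_ M_ G_) = 27/64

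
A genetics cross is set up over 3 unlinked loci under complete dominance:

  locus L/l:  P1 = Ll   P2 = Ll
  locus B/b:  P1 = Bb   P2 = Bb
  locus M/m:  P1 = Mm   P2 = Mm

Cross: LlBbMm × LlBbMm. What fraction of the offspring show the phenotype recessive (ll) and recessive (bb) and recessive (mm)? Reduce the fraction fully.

LlBbMm gametes: LBM×1, LBm×1, LbM×1, Lbm×1, lBM×1, lBm×1, lbM×1, lbm×1
LlBbMm gametes: LBM×1, LBm×1, LbM×1, Lbm×1, lBM×1, lBm×1, lbM×1, lbm×1
LlBbMm×LlBbMm grid (8·8=64): LLBBMM=1 LLBBMm=2 LLBBmm=1 LLBbMM=2 LLBbMm=4 LLBbmm=2 LLbbMM=1 LLbbMm=2 LLbbmm=1 LlBBMM=2 LlBBMm=4 LlBBmm=2 LlBbMM=4 LlBbMm=8 LlBbmm=4 LlbbMM=2 LlbbMm=4 Llbbmm=2 llBBMM=1 llBBMm=2 llBBmm=1 llBbMM=2 llBbMm=4 llBbmm=2 llbbMM=1 llbbMm=2 llbbmm=1
ll bb mm hits 1/64; gcd=1; 1÷1/64÷1 = 1/64

P(ll bb mm) = 1/64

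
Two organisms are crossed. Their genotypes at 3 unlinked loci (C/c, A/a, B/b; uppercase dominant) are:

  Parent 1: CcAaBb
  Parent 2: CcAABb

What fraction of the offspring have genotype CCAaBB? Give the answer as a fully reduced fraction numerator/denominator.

P(CCAaBB) = 1/32

CcAaBb gametes: CAB×1, CAb×1, CaB×1, Cab×1, cAB×1, cAb×1, caB×1, cab×1
CcAABb gametes: CAB×2, CAb×2, cAB×2, cAb×2
CcAaBb×CcAABb grid (8·8=64): CCAABB=2 CCAABb=4 CCAAbb=2 CCAaBB=2 CCAaBb=4 CCAabb=2 CcAABB=4 CcAABb=8 CcAAbb=4 CcAaBB=4 CcAaBb=8 CcAabb=4 ccAABB=2 ccAABb=4 ccAAbb=2 ccAaBB=2 ccAaBb=4 ccAabb=2
CCAaBB hits 2/64; gcd=2; 2÷2/64÷2 = 1/32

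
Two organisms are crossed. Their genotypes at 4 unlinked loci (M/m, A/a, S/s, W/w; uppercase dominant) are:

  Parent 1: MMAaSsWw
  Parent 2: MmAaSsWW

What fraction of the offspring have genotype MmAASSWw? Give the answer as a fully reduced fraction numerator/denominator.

P(MmAASSWw) = 1/64

MMAaSsWw gametes: MASW×2, MASw×2, MAsW×2, MAsw×2, MaSW×2, MaSw×2, MasW×2, Masw×2
MmAaSsWW gametes: MASW×2, MAsW×2, MaSW×2, MasW×2, mASW×2, mAsW×2, maSW×2, masW×2
MMAaSsWw×MmAaSsWW grid (16·16=256): MMAASSWW=4 MMAASSWw=4 MMAASsWW=8 MMAASsWw=8 MMAAssWW=4 MMAAssWw=4 MMAaSSWW=8 MMAaSSWw=8 MMAaSsWW=16 MMAaSsWw=16 MMAassWW=8 MMAassWw=8 MMaaSSWW=4 MMaaSSWw=4 MMaaSsWW=8 MMaaSsWw=8 MMaassWW=4 MMaassWw=4 MmAASSWW=4 MmAASSWw=4 MmAASsWW=8 MmAASsWw=8 MmAAssWW=4 MmAAssWw=4 MmAaSSWW=8 MmAaSSWw=8 MmAaSsWW=16 MmAaSsWw=16 MmAassWW=8 MmAassWw=8 MmaaSSWW=4 MmaaSSWw=4 MmaaSsWW=8 MmaaSsWw=8 MmaassWW=4 MmaassWw=4
MmAASSWw hits 4/256; gcd=4; 4÷4/256÷4 = 1/64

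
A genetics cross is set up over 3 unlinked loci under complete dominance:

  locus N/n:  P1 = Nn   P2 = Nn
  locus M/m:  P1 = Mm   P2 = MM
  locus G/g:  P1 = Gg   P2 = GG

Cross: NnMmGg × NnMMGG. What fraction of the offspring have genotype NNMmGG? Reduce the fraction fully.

NnMmGg gametes: NMG×1, NMg×1, NmG×1, Nmg×1, nMG×1, nMg×1, nmG×1, nmg×1
NnMMGG gametes: NMG×4, nMG×4
NnMmGg×NnMMGG grid (8·8=64): NNMMGG=4 NNMMGg=4 NNMmGG=4 NNMmGg=4 NnMMGG=8 NnMMGg=8 NnMmGG=8 NnMmGg=8 nnMMGG=4 nnMMGg=4 nnMmGG=4 nnMmGg=4
NNMmGG hits 4/64; gcd=4; 4÷4/64÷4 = 1/16

P(NNMmGG) = 1/16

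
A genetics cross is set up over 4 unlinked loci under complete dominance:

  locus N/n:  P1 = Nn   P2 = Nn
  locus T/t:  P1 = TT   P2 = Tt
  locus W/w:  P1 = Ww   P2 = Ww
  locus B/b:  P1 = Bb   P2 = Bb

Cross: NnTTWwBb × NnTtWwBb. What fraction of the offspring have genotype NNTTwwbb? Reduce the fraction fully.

P(NNTTwwbb) = 1/128

NnTTWwBb gametes: NTWB×2, NTWb×2, NTwB×2, NTwb×2, nTWB×2, nTWb×2, nTwB×2, nTwb×2
NnTtWwBb gametes: NTWB×1, NTWb×1, NTwB×1, NTwb×1, NtWB×1, NtWb×1, NtwB×1, Ntwb×1, nTWB×1, nTWb×1, nTwB×1, nTwb×1, ntWB×1, ntWb×1, ntwB×1, ntwb×1
NnTTWwBb×NnTtWwBb grid (16·16=256): NNTTWWBB=2 NNTTWWBb=4 NNTTWWbb=2 NNTTWwBB=4 NNTTWwBb=8 NNTTWwbb=4 NNTTwwBB=2 NNTTwwBb=4 NNTTwwbb=2 NNTtWWBB=2 NNTtWWBb=4 NNTtWWbb=2 NNTtWwBB=4 NNTtWwBb=8 NNTtWwbb=4 NNTtwwBB=2 NNTtwwBb=4 NNTtwwbb=2 NnTTWWBB=4 NnTTWWBb=8 NnTTWWbb=4 NnTTWwBB=8 NnTTWwBb=16 NnTTWwbb=8 NnTTwwBB=4 NnTTwwBb=8 NnTTwwbb=4 NnTtWWBB=4 NnTtWWBb=8 NnTtWWbb=4 NnTtWwBB=8 NnTtWwBb=16 NnTtWwbb=8 NnTtwwBB=4 NnTtwwBb=8 NnTtwwbb=4 nnTTWWBB=2 nnTTWWBb=4 nnTTWWbb=2 nnTTWwBB=4 nnTTWwBb=8 nnTTWwbb=4 nnTTwwBB=2 nnTTwwBb=4 nnTTwwbb=2 nnTtWWBB=2 nnTtWWBb=4 nnTtWWbb=2 nnTtWwBB=4 nnTtWwBb=8 nnTtWwbb=4 nnTtwwBB=2 nnTtwwBb=4 nnTtwwbb=2
NNTTwwbb hits 2/256; gcd=2; 2÷2/256÷2 = 1/128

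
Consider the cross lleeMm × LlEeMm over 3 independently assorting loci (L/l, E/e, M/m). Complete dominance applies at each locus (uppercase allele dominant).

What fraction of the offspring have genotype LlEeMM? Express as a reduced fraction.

lleeMm gametes: leM×4, lem×4
LlEeMm gametes: LEM×1, LEm×1, LeM×1, Lem×1, lEM×1, lEm×1, leM×1, lem×1
lleeMm×LlEeMm grid (8·8=64): LlEeMM=4 LlEeMm=8 LlEemm=4 LleeMM=4 LleeMm=8 Lleemm=4 llEeMM=4 llEeMm=8 llEemm=4 lleeMM=4 lleeMm=8 lleemm=4
LlEeMM hits 4/64; gcd=4; 4÷4/64÷4 = 1/16

P(LlEeMM) = 1/16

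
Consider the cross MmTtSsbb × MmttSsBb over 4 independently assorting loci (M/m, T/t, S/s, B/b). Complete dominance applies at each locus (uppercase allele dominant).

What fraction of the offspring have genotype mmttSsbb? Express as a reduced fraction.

P(mmttSsbb) = 1/32

MmTtSsbb gametes: MTSb×2, MTsb×2, MtSb×2, Mtsb×2, mTSb×2, mTsb×2, mtSb×2, mtsb×2
MmttSsBb gametes: MtSB×2, MtSb×2, MtsB×2, Mtsb×2, mtSB×2, mtSb×2, mtsB×2, mtsb×2
MmTtSsbb×MmttSsBb grid (16·16=256): MMTtSSBb=4 MMTtSSbb=4 MMTtSsBb=8 MMTtSsbb=8 MMTtssBb=4 MMTtssbb=4 MMttSSBb=4 MMttSSbb=4 MMttSsBb=8 MMttSsbb=8 MMttssBb=4 MMttssbb=4 MmTtSSBb=8 MmTtSSbb=8 MmTtSsBb=16 MmTtSsbb=16 MmTtssBb=8 MmTtssbb=8 MmttSSBb=8 MmttSSbb=8 MmttSsBb=16 MmttSsbb=16 MmttssBb=8 Mmttssbb=8 mmTtSSBb=4 mmTtSSbb=4 mmTtSsBb=8 mmTtSsbb=8 mmTtssBb=4 mmTtssbb=4 mmttSSBb=4 mmttSSbb=4 mmttSsBb=8 mmttSsbb=8 mmttssBb=4 mmttssbb=4
mmttSsbb hits 8/256; gcd=8; 8÷8/256÷8 = 1/32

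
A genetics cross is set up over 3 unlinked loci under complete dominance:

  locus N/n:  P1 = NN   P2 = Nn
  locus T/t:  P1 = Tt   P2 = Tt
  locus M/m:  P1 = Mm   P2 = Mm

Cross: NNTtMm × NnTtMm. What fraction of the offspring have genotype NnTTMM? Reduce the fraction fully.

NNTtMm gametes: NTM×2, NTm×2, NtM×2, Ntm×2
NnTtMm gametes: NTM×1, NTm×1, NtM×1, Ntm×1, nTM×1, nTm×1, ntM×1, ntm×1
NNTtMm×NnTtMm grid (8·8=64): NNTTMM=2 NNTTMm=4 NNTTmm=2 NNTtMM=4 NNTtMm=8 NNTtmm=4 NNttMM=2 NNttMm=4 NNttmm=2 NnTTMM=2 NnTTMm=4 NnTTmm=2 NnTtMM=4 NnTtMm=8 NnTtmm=4 NnttMM=2 NnttMm=4 Nnttmm=2
NnTTMM hits 2/64; gcd=2; 2÷2/64÷2 = 1/32

P(NnTTMM) = 1/32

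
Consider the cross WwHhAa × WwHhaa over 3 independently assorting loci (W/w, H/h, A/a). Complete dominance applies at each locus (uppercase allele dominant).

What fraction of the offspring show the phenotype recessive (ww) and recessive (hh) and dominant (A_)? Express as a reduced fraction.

WwHhAa gametes: WHA×1, WHa×1, WhA×1, Wha×1, wHA×1, wHa×1, whA×1, wha×1
WwHhaa gametes: WHa×2, Wha×2, wHa×2, wha×2
WwHhAa×WwHhaa grid (8·8=64): WWHHAa=2 WWHHaa=2 WWHhAa=4 WWHhaa=4 WWhhAa=2 WWhhaa=2 WwHHAa=4 WwHHaa=4 WwHhAa=8 WwHhaa=8 WwhhAa=4 Wwhhaa=4 wwHHAa=2 wwHHaa=2 wwHhAa=4 wwHhaa=4 wwhhAa=2 wwhhaa=2
ww hh A_ hits 2/64; gcd=2; 2÷2/64÷2 = 1/32

P(ww hh A_) = 1/32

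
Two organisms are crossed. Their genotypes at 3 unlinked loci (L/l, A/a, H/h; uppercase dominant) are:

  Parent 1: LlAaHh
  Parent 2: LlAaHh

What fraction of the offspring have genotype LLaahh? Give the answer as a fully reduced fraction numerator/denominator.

LlAaHh gametes: LAH×1, LAh×1, LaH×1, Lah×1, lAH×1, lAh×1, laH×1, lah×1
LlAaHh gametes: LAH×1, LAh×1, LaH×1, Lah×1, lAH×1, lAh×1, laH×1, lah×1
LlAaHh×LlAaHh grid (8·8=64): LLAAHH=1 LLAAHh=2 LLAAhh=1 LLAaHH=2 LLAaHh=4 LLAahh=2 LLaaHH=1 LLaaHh=2 LLaahh=1 LlAAHH=2 LlAAHh=4 LlAAhh=2 LlAaHH=4 LlAaHh=8 LlAahh=4 LlaaHH=2 LlaaHh=4 Llaahh=2 llAAHH=1 llAAHh=2 llAAhh=1 llAaHH=2 llAaHh=4 llAahh=2 llaaHH=1 llaaHh=2 llaahh=1
LLaahh hits 1/64; gcd=1; 1÷1/64÷1 = 1/64

P(LLaahh) = 1/64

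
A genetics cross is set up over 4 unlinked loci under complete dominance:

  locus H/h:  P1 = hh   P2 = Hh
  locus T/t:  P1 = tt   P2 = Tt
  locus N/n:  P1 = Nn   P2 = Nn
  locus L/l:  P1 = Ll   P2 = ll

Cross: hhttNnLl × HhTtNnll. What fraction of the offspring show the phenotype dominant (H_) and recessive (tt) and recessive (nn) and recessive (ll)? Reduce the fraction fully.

P(H_ tt nn ll) = 1/32

hhttNnLl gametes: htNL×4, htNl×4, htnL×4, htnl×4
HhTtNnll gametes: HTNl×2, HTnl×2, HtNl×2, Htnl×2, hTNl×2, hTnl×2, htNl×2, htnl×2
hhttNnLl×HhTtNnll grid (16·16=256): HhTtNNLl=8 HhTtNNll=8 HhTtNnLl=16 HhTtNnll=16 HhTtnnLl=8 HhTtnnll=8 HhttNNLl=8 HhttNNll=8 HhttNnLl=16 HhttNnll=16 HhttnnLl=8 Hhttnnll=8 hhTtNNLl=8 hhTtNNll=8 hhTtNnLl=16 hhTtNnll=16 hhTtnnLl=8 hhTtnnll=8 hhttNNLl=8 hhttNNll=8 hhttNnLl=16 hhttNnll=16 hhttnnLl=8 hhttnnll=8
H_ tt nn ll hits 8/256; gcd=8; 8÷8/256÷8 = 1/32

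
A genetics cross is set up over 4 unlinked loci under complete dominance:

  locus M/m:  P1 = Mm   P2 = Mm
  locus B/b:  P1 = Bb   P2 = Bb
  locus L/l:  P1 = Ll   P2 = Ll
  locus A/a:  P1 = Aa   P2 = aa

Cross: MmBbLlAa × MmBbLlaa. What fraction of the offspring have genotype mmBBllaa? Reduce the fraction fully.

P(mmBBllaa) = 1/128

MmBbLlAa gametes: MBLA×1, MBLa×1, MBlA×1, MBla×1, MbLA×1, MbLa×1, MblA×1, Mbla×1, mBLA×1, mBLa×1, mBlA×1, mBla×1, mbLA×1, mbLa×1, mblA×1, mbla×1
MmBbLlaa gametes: MBLa×2, MBla×2, MbLa×2, Mbla×2, mBLa×2, mBla×2, mbLa×2, mbla×2
MmBbLlAa×MmBbLlaa grid (16·16=256): MMBBLLAa=2 MMBBLLaa=2 MMBBLlAa=4 MMBBLlaa=4 MMBBllAa=2 MMBBllaa=2 MMBbLLAa=4 MMBbLLaa=4 MMBbLlAa=8 MMBbLlaa=8 MMBbllAa=4 MMBbllaa=4 MMbbLLAa=2 MMbbLLaa=2 MMbbLlAa=4 MMbbLlaa=4 MMbbllAa=2 MMbbllaa=2 MmBBLLAa=4 MmBBLLaa=4 MmBBLlAa=8 MmBBLlaa=8 MmBBllAa=4 MmBBllaa=4 MmBbLLAa=8 MmBbLLaa=8 MmBbLlAa=16 MmBbLlaa=16 MmBbllAa=8 MmBbllaa=8 MmbbLLAa=4 MmbbLLaa=4 MmbbLlAa=8 MmbbLlaa=8 MmbbllAa=4 Mmbbllaa=4 mmBBLLAa=2 mmBBLLaa=2 mmBBLlAa=4 mmBBLlaa=4 mmBBllAa=2 mmBBllaa=2 mmBbLLAa=4 mmBbLLaa=4 mmBbLlAa=8 mmBbLlaa=8 mmBbllAa=4 mmBbllaa=4 mmbbLLAa=2 mmbbLLaa=2 mmbbLlAa=4 mmbbLlaa=4 mmbbllAa=2 mmbbllaa=2
mmBBllaa hits 2/256; gcd=2; 2÷2/256÷2 = 1/128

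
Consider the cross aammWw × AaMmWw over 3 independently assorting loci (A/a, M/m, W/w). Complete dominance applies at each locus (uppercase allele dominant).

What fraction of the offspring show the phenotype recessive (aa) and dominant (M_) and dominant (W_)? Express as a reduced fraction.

P(aa M_ W_) = 3/16

aammWw gametes: amW×4, amw×4
AaMmWw gametes: AMW×1, AMw×1, AmW×1, Amw×1, aMW×1, aMw×1, amW×1, amw×1
aammWw×AaMmWw grid (8·8=64): AaMmWW=4 AaMmWw=8 AaMmww=4 AammWW=4 AammWw=8 Aammww=4 aaMmWW=4 aaMmWw=8 aaMmww=4 aammWW=4 aammWw=8 aammww=4
aa M_ W_ hits 12/64; gcd=4; 12÷4/64÷4 = 3/16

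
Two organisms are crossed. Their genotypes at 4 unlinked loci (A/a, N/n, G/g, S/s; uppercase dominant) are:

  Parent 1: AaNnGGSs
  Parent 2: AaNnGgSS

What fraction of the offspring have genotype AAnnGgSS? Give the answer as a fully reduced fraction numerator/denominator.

AaNnGGSs gametes: ANGS×2, ANGs×2, AnGS×2, AnGs×2, aNGS×2, aNGs×2, anGS×2, anGs×2
AaNnGgSS gametes: ANGS×2, ANgS×2, AnGS×2, AngS×2, aNGS×2, aNgS×2, anGS×2, angS×2
AaNnGGSs×AaNnGgSS grid (16·16=256): AANNGGSS=4 AANNGGSs=4 AANNGgSS=4 AANNGgSs=4 AANnGGSS=8 AANnGGSs=8 AANnGgSS=8 AANnGgSs=8 AAnnGGSS=4 AAnnGGSs=4 AAnnGgSS=4 AAnnGgSs=4 AaNNGGSS=8 AaNNGGSs=8 AaNNGgSS=8 AaNNGgSs=8 AaNnGGSS=16 AaNnGGSs=16 AaNnGgSS=16 AaNnGgSs=16 AannGGSS=8 AannGGSs=8 AannGgSS=8 AannGgSs=8 aaNNGGSS=4 aaNNGGSs=4 aaNNGgSS=4 aaNNGgSs=4 aaNnGGSS=8 aaNnGGSs=8 aaNnGgSS=8 aaNnGgSs=8 aannGGSS=4 aannGGSs=4 aannGgSS=4 aannGgSs=4
AAnnGgSS hits 4/256; gcd=4; 4÷4/256÷4 = 1/64

P(AAnnGgSS) = 1/64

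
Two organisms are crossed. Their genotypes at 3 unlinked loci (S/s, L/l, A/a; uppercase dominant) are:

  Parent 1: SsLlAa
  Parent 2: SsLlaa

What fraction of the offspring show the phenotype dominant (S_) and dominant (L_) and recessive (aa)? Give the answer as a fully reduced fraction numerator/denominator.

SsLlAa gametes: SLA×1, SLa×1, SlA×1, Sla×1, sLA×1, sLa×1, slA×1, sla×1
SsLlaa gametes: SLa×2, Sla×2, sLa×2, sla×2
SsLlAa×SsLlaa grid (8·8=64): SSLLAa=2 SSLLaa=2 SSLlAa=4 SSLlaa=4 SSllAa=2 SSllaa=2 SsLLAa=4 SsLLaa=4 SsLlAa=8 SsLlaa=8 SsllAa=4 Ssllaa=4 ssLLAa=2 ssLLaa=2 ssLlAa=4 ssLlaa=4 ssllAa=2 ssllaa=2
S_ L_ aa hits 18/64; gcd=2; 18÷2/64÷2 = 9/32

P(S_ L_ aa) = 9/32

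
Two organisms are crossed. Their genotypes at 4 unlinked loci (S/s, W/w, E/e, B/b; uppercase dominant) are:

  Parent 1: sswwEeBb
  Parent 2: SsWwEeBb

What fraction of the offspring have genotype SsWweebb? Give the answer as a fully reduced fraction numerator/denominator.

P(SsWweebb) = 1/64

sswwEeBb gametes: swEB×4, swEb×4, sweB×4, sweb×4
SsWwEeBb gametes: SWEB×1, SWEb×1, SWeB×1, SWeb×1, SwEB×1, SwEb×1, SweB×1, Sweb×1, sWEB×1, sWEb×1, sWeB×1, sWeb×1, swEB×1, swEb×1, sweB×1, sweb×1
sswwEeBb×SsWwEeBb grid (16·16=256): SsWwEEBB=4 SsWwEEBb=8 SsWwEEbb=4 SsWwEeBB=8 SsWwEeBb=16 SsWwEebb=8 SsWweeBB=4 SsWweeBb=8 SsWweebb=4 SswwEEBB=4 SswwEEBb=8 SswwEEbb=4 SswwEeBB=8 SswwEeBb=16 SswwEebb=8 SswweeBB=4 SswweeBb=8 Sswweebb=4 ssWwEEBB=4 ssWwEEBb=8 ssWwEEbb=4 ssWwEeBB=8 ssWwEeBb=16 ssWwEebb=8 ssWweeBB=4 ssWweeBb=8 ssWweebb=4 sswwEEBB=4 sswwEEBb=8 sswwEEbb=4 sswwEeBB=8 sswwEeBb=16 sswwEebb=8 sswweeBB=4 sswweeBb=8 sswweebb=4
SsWweebb hits 4/256; gcd=4; 4÷4/256÷4 = 1/64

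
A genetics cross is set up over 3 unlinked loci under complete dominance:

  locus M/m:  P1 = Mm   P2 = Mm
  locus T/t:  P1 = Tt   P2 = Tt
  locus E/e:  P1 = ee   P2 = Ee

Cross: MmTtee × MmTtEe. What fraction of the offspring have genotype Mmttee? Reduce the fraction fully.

P(Mmttee) = 1/16

MmTtee gametes: MTe×2, Mte×2, mTe×2, mte×2
MmTtEe gametes: MTE×1, MTe×1, MtE×1, Mte×1, mTE×1, mTe×1, mtE×1, mte×1
MmTtee×MmTtEe grid (8·8=64): MMTTEe=2 MMTTee=2 MMTtEe=4 MMTtee=4 MMttEe=2 MMttee=2 MmTTEe=4 MmTTee=4 MmTtEe=8 MmTtee=8 MmttEe=4 Mmttee=4 mmTTEe=2 mmTTee=2 mmTtEe=4 mmTtee=4 mmttEe=2 mmttee=2
Mmttee hits 4/64; gcd=4; 4÷4/64÷4 = 1/16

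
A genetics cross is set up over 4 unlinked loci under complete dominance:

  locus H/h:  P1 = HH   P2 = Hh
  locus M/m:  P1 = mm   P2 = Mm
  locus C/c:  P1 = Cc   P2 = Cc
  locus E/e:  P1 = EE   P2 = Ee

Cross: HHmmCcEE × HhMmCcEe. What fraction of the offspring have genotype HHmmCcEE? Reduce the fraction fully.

HHmmCcEE gametes: HmCE×8, HmcE×8
HhMmCcEe gametes: HMCE×1, HMCe×1, HMcE×1, HMce×1, HmCE×1, HmCe×1, HmcE×1, Hmce×1, hMCE×1, hMCe×1, hMcE×1, hMce×1, hmCE×1, hmCe×1, hmcE×1, hmce×1
HHmmCcEE×HhMmCcEe grid (16·16=256): HHMmCCEE=8 HHMmCCEe=8 HHMmCcEE=16 HHMmCcEe=16 HHMmccEE=8 HHMmccEe=8 HHmmCCEE=8 HHmmCCEe=8 HHmmCcEE=16 HHmmCcEe=16 HHmmccEE=8 HHmmccEe=8 HhMmCCEE=8 HhMmCCEe=8 HhMmCcEE=16 HhMmCcEe=16 HhMmccEE=8 HhMmccEe=8 HhmmCCEE=8 HhmmCCEe=8 HhmmCcEE=16 HhmmCcEe=16 HhmmccEE=8 HhmmccEe=8
HHmmCcEE hits 16/256; gcd=16; 16÷16/256÷16 = 1/16

P(HHmmCcEE) = 1/16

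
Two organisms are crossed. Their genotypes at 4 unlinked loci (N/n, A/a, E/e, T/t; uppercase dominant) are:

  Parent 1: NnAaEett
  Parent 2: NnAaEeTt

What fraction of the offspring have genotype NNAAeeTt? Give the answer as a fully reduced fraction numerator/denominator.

NnAaEett gametes: NAEt×2, NAet×2, NaEt×2, Naet×2, nAEt×2, nAet×2, naEt×2, naet×2
NnAaEeTt gametes: NAET×1, NAEt×1, NAeT×1, NAet×1, NaET×1, NaEt×1, NaeT×1, Naet×1, nAET×1, nAEt×1, nAeT×1, nAet×1, naET×1, naEt×1, naeT×1, naet×1
NnAaEett×NnAaEeTt grid (16·16=256): NNAAEETt=2 NNAAEEtt=2 NNAAEeTt=4 NNAAEett=4 NNAAeeTt=2 NNAAeett=2 NNAaEETt=4 NNAaEEtt=4 NNAaEeTt=8 NNAaEett=8 NNAaeeTt=4 NNAaeett=4 NNaaEETt=2 NNaaEEtt=2 NNaaEeTt=4 NNaaEett=4 NNaaeeTt=2 NNaaeett=2 NnAAEETt=4 NnAAEEtt=4 NnAAEeTt=8 NnAAEett=8 NnAAeeTt=4 NnAAeett=4 NnAaEETt=8 NnAaEEtt=8 NnAaEeTt=16 NnAaEett=16 NnAaeeTt=8 NnAaeett=8 NnaaEETt=4 NnaaEEtt=4 NnaaEeTt=8 NnaaEett=8 NnaaeeTt=4 Nnaaeett=4 nnAAEETt=2 nnAAEEtt=2 nnAAEeTt=4 nnAAEett=4 nnAAeeTt=2 nnAAeett=2 nnAaEETt=4 nnAaEEtt=4 nnAaEeTt=8 nnAaEett=8 nnAaeeTt=4 nnAaeett=4 nnaaEETt=2 nnaaEEtt=2 nnaaEeTt=4 nnaaEett=4 nnaaeeTt=2 nnaaeett=2
NNAAeeTt hits 2/256; gcd=2; 2÷2/256÷2 = 1/128

P(NNAAeeTt) = 1/128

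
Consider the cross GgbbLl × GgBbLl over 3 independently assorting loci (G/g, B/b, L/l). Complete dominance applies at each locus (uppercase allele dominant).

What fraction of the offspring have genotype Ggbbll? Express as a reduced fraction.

P(Ggbbll) = 1/16

GgbbLl gametes: GbL×2, Gbl×2, gbL×2, gbl×2
GgBbLl gametes: GBL×1, GBl×1, GbL×1, Gbl×1, gBL×1, gBl×1, gbL×1, gbl×1
GgbbLl×GgBbLl grid (8·8=64): GGBbLL=2 GGBbLl=4 GGBbll=2 GGbbLL=2 GGbbLl=4 GGbbll=2 GgBbLL=4 GgBbLl=8 GgBbll=4 GgbbLL=4 GgbbLl=8 Ggbbll=4 ggBbLL=2 ggBbLl=4 ggBbll=2 ggbbLL=2 ggbbLl=4 ggbbll=2
Ggbbll hits 4/64; gcd=4; 4÷4/64÷4 = 1/16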